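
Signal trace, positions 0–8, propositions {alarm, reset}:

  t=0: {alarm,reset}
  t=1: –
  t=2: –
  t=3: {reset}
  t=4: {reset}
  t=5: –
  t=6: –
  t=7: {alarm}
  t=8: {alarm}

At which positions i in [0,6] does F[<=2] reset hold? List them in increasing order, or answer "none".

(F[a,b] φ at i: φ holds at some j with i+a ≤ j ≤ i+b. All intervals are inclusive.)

0, 1, 2, 3, 4

Evaluate at each i in [0,6]:
  i=0: ✓ (witness j=0)
  i=1: ✓ (witness j=3)
  i=2: ✓ (witness j=3)
  i=3: ✓ (witness j=3)
  i=4: ✓ (witness j=4)
  i=5: ✗ (none in [5,7])
  i=6: ✗ (none in [6,8])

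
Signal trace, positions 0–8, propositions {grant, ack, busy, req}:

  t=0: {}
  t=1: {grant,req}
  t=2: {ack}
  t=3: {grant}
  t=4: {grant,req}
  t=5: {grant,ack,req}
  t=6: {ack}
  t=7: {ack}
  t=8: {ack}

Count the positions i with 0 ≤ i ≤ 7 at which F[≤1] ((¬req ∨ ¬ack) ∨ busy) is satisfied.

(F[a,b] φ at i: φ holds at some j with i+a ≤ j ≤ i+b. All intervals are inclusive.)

Evaluate at each i in [0,7]:
  i=0: ✓ (witness j=0)
  i=1: ✓ (witness j=1)
  i=2: ✓ (witness j=2)
  i=3: ✓ (witness j=3)
  i=4: ✓ (witness j=4)
  i=5: ✓ (witness j=6)
  i=6: ✓ (witness j=6)
  i=7: ✓ (witness j=7)
Positions where it holds: {0, 1, 2, 3, 4, 5, 6, 7} → 8.

8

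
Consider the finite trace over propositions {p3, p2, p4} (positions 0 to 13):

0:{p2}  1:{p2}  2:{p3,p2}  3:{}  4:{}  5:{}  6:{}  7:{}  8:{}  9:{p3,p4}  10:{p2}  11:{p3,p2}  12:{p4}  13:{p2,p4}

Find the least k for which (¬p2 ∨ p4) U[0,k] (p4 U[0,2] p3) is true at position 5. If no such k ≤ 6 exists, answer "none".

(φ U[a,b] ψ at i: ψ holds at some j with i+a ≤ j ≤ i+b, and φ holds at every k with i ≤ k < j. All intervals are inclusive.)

4

Need earliest j ≥ 5 with (p4 U[0,2] p3), and (¬p2 ∨ p4) at every k in [5,j-1].
  j=5: rhs fails.
  j=6: rhs fails.
  j=7: rhs fails.
  j=8: rhs fails.
  j=9: rhs holds; lhs holds on [5,8]. k = 4.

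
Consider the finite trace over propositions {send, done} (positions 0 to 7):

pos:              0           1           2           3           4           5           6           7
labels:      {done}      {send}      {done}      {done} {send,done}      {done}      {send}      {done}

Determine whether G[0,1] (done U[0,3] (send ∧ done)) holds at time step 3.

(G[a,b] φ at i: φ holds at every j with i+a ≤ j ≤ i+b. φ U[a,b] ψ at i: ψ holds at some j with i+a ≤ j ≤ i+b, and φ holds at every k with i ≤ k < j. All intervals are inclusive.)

Check (done U[0,3] (send ∧ done)) at every j in [3,4]:
  j=3: holds
  j=4: holds
All positions satisfy it → formula holds.

Holds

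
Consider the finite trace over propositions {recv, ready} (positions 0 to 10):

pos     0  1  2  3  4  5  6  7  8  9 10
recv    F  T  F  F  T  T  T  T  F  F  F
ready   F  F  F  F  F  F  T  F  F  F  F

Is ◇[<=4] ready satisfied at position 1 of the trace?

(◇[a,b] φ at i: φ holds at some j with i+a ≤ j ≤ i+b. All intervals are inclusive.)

Check ready at each j in [1,5]:
  j=1: false
  j=2: false
  j=3: false
  j=4: false
  j=5: false
No position in the window satisfies it → formula fails.

No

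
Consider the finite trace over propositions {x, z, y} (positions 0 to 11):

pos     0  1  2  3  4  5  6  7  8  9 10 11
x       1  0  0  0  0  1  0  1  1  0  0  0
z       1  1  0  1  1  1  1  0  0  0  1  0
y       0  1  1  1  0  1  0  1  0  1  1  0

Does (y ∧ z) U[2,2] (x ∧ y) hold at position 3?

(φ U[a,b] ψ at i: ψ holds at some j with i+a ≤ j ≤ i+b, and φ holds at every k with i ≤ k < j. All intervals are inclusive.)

False

Need some j in [5,5] with (x ∧ y), and (y ∧ z) at every k in [3,j-1].
  j=5: (x ∧ y) holds, but (y ∧ z) fails at k=4 → not this j.
No j in the window works → until fails.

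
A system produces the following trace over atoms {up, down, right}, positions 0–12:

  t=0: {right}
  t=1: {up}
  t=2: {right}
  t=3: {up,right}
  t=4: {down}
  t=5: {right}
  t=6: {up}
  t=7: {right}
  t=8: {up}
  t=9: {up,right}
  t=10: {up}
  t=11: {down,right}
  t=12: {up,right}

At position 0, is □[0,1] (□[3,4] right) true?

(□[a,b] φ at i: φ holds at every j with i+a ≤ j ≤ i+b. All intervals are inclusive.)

Check □[3,4] right at every j in [0,1]:
  j=0: fails at 4
  j=1: fails at 4
Fails at j=0 → formula fails.

False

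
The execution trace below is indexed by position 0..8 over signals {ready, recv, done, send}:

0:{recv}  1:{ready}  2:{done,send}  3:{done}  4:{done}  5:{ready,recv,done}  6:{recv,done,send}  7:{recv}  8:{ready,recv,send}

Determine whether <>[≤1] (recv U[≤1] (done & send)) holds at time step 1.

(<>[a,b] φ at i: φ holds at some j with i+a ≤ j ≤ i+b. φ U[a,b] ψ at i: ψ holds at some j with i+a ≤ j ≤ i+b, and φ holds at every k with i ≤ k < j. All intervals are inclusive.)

Check (recv U[≤1] (done & send)) at each j in [1,2]:
  j=1: fails
  j=2: holds
Found at j=2 → formula holds.

Yes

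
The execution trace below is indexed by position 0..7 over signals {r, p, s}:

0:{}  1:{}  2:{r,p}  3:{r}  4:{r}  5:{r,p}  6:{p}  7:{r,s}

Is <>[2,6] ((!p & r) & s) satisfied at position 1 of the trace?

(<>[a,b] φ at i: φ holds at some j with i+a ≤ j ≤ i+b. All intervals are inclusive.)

Check ((!p & r) & s) at each j in [3,7]:
  j=3: false
  j=4: false
  j=5: false
  j=6: false
  j=7: true
Found at j=7 → formula holds.

True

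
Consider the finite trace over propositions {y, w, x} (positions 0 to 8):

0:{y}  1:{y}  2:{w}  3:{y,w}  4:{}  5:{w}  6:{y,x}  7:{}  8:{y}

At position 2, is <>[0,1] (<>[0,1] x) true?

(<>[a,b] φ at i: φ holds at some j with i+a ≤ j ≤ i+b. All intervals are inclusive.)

Check <>[0,1] x at each j in [2,3]:
  j=2: fails (none in [2,3])
  j=3: fails (none in [3,4])
No position in the window satisfies it → formula fails.

Does not hold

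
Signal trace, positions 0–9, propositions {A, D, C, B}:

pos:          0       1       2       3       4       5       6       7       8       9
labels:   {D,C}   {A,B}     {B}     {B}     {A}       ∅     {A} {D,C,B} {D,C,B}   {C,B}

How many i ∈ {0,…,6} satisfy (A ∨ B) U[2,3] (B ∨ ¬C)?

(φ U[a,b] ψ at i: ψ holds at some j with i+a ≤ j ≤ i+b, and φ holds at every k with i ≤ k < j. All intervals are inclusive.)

Evaluate at each i in [0,6]:
  i=0: ✗ (lhs fails at k=0 before rhs at j=2)
  i=1: ✓ (rhs at j=3; lhs holds on [1,2])
  i=2: ✓ (rhs at j=4; lhs holds on [2,3])
  i=3: ✓ (rhs at j=5; lhs holds on [3,4])
  i=4: ✗ (lhs fails at k=5 before rhs at j=6)
  i=5: ✗ (lhs fails at k=5 before rhs at j=7)
  i=6: ✓ (rhs at j=8; lhs holds on [6,7])
Positions where it holds: {1, 2, 3, 6} → 4.

4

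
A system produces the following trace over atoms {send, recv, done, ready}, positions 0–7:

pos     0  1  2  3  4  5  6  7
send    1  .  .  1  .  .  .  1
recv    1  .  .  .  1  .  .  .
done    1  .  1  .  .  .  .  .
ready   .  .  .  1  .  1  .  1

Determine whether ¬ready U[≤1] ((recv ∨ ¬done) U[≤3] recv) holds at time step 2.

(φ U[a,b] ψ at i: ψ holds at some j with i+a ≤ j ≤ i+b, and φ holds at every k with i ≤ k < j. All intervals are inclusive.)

Holds

Need some j in [2,3] with ((recv ∨ ¬done) U[≤3] recv), and ¬ready at every k in [2,j-1].
  j=2: ((recv ∨ ¬done) U[≤3] recv) — fails.
  j=3: ((recv ∨ ¬done) U[≤3] recv) holds; ¬ready holds at every k in [2,2] → satisfied.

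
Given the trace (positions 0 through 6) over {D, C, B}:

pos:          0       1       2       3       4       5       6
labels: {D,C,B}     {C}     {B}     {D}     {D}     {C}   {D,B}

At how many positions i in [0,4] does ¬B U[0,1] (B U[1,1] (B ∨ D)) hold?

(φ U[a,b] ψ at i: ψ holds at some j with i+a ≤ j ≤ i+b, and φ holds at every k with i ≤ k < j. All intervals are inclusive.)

Evaluate at each i in [0,4]:
  i=0: ✗ (no rhs in [0,1])
  i=1: ✓ (rhs at j=2; lhs holds on [1,1])
  i=2: ✓ (rhs at j=2)
  i=3: ✗ (no rhs in [3,4])
  i=4: ✗ (no rhs in [4,5])
Positions where it holds: {1, 2} → 2.

2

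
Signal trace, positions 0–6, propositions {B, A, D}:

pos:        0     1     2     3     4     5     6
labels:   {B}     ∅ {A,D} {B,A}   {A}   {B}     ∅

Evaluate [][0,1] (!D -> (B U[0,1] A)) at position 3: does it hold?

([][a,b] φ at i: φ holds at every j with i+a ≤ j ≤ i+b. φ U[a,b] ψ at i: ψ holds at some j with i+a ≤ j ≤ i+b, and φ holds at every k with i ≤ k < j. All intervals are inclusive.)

Holds

Check (!D -> (B U[0,1] A)) at every j in [3,4]:
  j=3: antecedent true; consequent holds → ✓
  j=4: antecedent true; consequent holds → ✓
All positions satisfy it → formula holds.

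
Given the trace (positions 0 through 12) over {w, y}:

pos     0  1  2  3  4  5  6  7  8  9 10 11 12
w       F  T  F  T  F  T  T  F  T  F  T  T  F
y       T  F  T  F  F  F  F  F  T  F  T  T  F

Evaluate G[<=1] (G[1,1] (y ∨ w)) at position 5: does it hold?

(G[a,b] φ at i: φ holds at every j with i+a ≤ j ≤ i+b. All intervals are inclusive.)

No

Check G[1,1] (y ∨ w) at every j in [5,6]:
  j=5: holds on [6,6]
  j=6: fails at 7
Fails at j=6 → formula fails.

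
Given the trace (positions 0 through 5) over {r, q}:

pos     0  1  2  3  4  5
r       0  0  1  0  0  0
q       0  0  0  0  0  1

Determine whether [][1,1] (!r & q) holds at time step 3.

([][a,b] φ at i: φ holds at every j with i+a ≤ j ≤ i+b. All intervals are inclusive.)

Check (!r & q) at every j in [4,4]:
  j=4: false
Fails at j=4 → formula fails.

False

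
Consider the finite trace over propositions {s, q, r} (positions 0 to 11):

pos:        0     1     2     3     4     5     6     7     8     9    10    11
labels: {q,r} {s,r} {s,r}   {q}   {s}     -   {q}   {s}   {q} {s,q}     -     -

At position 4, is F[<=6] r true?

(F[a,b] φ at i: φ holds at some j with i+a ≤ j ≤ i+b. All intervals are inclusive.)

No

Check r at each j in [4,10]:
  j=4: false
  j=5: false
  j=6: false
  j=7: false
  j=8: false
  j=9: false
  j=10: false
No position in the window satisfies it → formula fails.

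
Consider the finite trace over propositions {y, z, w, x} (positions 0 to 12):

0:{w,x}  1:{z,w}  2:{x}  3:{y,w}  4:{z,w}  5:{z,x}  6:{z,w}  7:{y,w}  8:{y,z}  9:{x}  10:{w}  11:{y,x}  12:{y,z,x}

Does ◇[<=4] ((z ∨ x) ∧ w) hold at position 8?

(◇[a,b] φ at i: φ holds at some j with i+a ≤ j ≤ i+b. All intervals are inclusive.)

Check ((z ∨ x) ∧ w) at each j in [8,12]:
  j=8: false
  j=9: false
  j=10: false
  j=11: false
  j=12: false
No position in the window satisfies it → formula fails.

Does not hold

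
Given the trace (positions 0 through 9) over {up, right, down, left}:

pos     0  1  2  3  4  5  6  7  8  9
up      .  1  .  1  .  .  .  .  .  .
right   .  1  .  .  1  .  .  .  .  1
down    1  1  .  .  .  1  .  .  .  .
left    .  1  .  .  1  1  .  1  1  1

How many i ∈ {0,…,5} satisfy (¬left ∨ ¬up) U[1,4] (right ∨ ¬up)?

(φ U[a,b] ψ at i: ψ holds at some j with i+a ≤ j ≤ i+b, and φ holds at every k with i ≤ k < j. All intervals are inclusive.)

Evaluate at each i in [0,5]:
  i=0: ✓ (rhs at j=1; lhs holds on [0,0])
  i=1: ✗ (lhs fails at k=1 before rhs at j=2)
  i=2: ✓ (rhs at j=4; lhs holds on [2,3])
  i=3: ✓ (rhs at j=4; lhs holds on [3,3])
  i=4: ✓ (rhs at j=5; lhs holds on [4,4])
  i=5: ✓ (rhs at j=6; lhs holds on [5,5])
Positions where it holds: {0, 2, 3, 4, 5} → 5.

5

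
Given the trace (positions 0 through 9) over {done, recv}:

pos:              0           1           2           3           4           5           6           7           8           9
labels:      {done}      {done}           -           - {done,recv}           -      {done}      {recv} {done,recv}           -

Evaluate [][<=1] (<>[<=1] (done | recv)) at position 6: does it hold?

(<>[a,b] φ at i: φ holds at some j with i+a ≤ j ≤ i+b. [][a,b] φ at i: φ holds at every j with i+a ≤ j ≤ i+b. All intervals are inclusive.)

Check <>[<=1] (done | recv) at every j in [6,7]:
  j=6: holds (witness at 6)
  j=7: holds (witness at 7)
All positions satisfy it → formula holds.

True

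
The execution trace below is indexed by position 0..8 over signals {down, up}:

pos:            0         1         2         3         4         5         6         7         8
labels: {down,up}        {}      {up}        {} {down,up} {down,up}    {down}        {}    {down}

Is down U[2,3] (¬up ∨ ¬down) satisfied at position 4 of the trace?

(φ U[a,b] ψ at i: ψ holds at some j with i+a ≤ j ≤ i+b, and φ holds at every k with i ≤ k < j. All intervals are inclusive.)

Need some j in [6,7] with (¬up ∨ ¬down), and down at every k in [4,j-1].
  j=6: (¬up ∨ ¬down) holds; down holds at every k in [4,5] → satisfied.

Yes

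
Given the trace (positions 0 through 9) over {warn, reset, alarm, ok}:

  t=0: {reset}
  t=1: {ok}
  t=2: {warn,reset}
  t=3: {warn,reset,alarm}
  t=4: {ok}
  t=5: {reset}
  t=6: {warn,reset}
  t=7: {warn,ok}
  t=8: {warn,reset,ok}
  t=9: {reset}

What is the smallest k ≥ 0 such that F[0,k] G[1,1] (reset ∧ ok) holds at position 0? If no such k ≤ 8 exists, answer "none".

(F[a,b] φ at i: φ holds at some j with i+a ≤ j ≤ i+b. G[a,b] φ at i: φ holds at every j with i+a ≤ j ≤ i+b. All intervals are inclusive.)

7

Scan j = 0,1,… for G[1,1] (reset ∧ ok):
  j=0: fails
  j=1: fails
  j=2: fails
  j=3: fails
  j=4: fails
  j=5: fails
  j=6: fails
  j=7: holds
First hit at j=7, so smallest k = 7-0 = 7.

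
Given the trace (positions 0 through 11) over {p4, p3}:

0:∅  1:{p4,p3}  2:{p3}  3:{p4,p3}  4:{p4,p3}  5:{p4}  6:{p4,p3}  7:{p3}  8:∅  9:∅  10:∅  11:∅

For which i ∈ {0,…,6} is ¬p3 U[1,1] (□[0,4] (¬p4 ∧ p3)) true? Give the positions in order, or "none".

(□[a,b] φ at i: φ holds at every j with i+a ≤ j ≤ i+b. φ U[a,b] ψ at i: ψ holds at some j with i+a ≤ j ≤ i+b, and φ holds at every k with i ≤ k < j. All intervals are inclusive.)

none

Evaluate at each i in [0,6]:
  i=0: ✗ (no rhs in [1,1])
  i=1: ✗ (no rhs in [2,2])
  i=2: ✗ (no rhs in [3,3])
  i=3: ✗ (no rhs in [4,4])
  i=4: ✗ (no rhs in [5,5])
  i=5: ✗ (no rhs in [6,6])
  i=6: ✗ (no rhs in [7,7])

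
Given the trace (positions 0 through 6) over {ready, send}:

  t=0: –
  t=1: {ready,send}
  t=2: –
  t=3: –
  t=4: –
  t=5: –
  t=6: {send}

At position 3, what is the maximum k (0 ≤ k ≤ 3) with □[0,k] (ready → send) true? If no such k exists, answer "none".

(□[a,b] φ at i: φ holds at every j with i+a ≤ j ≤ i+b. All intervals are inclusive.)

3

(ready → send) must hold from j=3 onward; find where it first fails.
  j=3: holds
  j=4: holds
  j=5: holds
  j=6: holds
Holds through j=6; largest k = 3.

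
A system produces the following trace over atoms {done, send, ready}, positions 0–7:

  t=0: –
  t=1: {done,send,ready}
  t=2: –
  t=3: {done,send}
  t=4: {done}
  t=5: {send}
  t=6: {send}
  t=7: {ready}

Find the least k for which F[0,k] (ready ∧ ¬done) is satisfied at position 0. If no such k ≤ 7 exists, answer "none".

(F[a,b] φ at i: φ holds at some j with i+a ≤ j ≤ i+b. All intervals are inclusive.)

7

Scan j = 0,1,… for (ready ∧ ¬done):
  j=0: fails
  j=1: fails
  j=2: fails
  j=3: fails
  j=4: fails
  j=5: fails
  j=6: fails
  j=7: holds
First hit at j=7, so smallest k = 7-0 = 7.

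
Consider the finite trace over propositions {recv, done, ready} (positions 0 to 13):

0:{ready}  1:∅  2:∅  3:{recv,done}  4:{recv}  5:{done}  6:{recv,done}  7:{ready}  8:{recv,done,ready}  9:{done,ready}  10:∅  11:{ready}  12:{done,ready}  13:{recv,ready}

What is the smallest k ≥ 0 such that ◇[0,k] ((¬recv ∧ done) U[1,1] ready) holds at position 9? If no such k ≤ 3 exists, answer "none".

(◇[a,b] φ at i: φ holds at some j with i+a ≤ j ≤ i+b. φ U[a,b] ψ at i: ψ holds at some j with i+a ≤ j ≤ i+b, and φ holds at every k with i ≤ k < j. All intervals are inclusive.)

Scan j = 9,10,… for ((¬recv ∧ done) U[1,1] ready):
  j=9: fails
  j=10: fails
  j=11: fails
  j=12: holds
First hit at j=12, so smallest k = 12-9 = 3.

3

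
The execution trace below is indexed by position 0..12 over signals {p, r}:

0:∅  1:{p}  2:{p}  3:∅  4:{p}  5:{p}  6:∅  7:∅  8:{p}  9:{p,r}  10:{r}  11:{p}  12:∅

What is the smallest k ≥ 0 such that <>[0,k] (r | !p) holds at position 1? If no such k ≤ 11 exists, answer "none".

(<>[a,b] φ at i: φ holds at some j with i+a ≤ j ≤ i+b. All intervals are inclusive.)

Scan j = 1,2,… for (r | !p):
  j=1: fails
  j=2: fails
  j=3: holds
First hit at j=3, so smallest k = 3-1 = 2.

2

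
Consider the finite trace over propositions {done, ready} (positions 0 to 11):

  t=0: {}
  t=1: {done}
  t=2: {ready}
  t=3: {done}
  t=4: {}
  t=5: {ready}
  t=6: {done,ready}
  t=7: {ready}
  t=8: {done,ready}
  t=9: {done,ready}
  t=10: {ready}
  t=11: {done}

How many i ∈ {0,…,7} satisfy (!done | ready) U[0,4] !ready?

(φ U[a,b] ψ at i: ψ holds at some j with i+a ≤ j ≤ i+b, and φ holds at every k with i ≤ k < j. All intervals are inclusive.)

6

Evaluate at each i in [0,7]:
  i=0: ✓ (rhs at j=0)
  i=1: ✓ (rhs at j=1)
  i=2: ✓ (rhs at j=3; lhs holds on [2,2])
  i=3: ✓ (rhs at j=3)
  i=4: ✓ (rhs at j=4)
  i=5: ✗ (no rhs in [5,9])
  i=6: ✗ (no rhs in [6,10])
  i=7: ✓ (rhs at j=11; lhs holds on [7,10])
Positions where it holds: {0, 1, 2, 3, 4, 7} → 6.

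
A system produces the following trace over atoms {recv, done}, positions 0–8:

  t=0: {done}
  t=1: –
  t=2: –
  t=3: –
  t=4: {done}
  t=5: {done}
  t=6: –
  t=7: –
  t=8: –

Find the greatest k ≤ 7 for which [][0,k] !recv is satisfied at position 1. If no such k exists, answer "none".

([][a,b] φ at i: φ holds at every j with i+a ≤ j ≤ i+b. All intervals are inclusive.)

7

!recv must hold from j=1 onward; find where it first fails.
  j=1: holds
  j=2: holds
  j=3: holds
  j=4: holds
  j=5: holds
  j=6: holds
  j=7: holds
  j=8: holds
Holds through j=8; largest k = 7.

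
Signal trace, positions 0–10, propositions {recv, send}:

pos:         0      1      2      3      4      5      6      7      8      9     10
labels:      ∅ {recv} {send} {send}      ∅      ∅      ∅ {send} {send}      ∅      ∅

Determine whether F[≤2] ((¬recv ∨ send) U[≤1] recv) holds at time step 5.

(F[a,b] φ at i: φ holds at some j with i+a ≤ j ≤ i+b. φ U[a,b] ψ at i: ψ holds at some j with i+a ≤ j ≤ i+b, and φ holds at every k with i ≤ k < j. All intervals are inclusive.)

False

Check ((¬recv ∨ send) U[≤1] recv) at each j in [5,7]:
  j=5: fails
  j=6: fails
  j=7: fails
No position in the window satisfies it → formula fails.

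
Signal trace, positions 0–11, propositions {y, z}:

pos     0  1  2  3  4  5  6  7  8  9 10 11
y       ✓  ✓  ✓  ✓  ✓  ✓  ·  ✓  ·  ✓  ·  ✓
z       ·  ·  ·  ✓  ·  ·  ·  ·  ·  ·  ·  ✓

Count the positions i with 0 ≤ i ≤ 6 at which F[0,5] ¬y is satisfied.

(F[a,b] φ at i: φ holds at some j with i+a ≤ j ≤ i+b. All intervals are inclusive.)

6

Evaluate at each i in [0,6]:
  i=0: ✗ (none in [0,5])
  i=1: ✓ (witness j=6)
  i=2: ✓ (witness j=6)
  i=3: ✓ (witness j=6)
  i=4: ✓ (witness j=6)
  i=5: ✓ (witness j=6)
  i=6: ✓ (witness j=6)
Positions where it holds: {1, 2, 3, 4, 5, 6} → 6.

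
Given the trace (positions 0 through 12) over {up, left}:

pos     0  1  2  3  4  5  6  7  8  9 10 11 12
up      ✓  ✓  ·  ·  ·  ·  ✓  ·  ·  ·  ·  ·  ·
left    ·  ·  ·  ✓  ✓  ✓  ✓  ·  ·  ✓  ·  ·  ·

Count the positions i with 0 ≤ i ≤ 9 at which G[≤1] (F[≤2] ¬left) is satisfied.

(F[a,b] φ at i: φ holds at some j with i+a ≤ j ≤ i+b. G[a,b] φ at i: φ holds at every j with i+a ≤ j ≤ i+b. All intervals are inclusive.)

7

Evaluate at each i in [0,9]:
  i=0: ✓ (all of [0,1])
  i=1: ✓ (all of [1,2])
  i=2: ✗ (fails at j=3)
  i=3: ✗ (fails at j=3)
  i=4: ✗ (fails at j=4)
  i=5: ✓ (all of [5,6])
  i=6: ✓ (all of [6,7])
  i=7: ✓ (all of [7,8])
  i=8: ✓ (all of [8,9])
  i=9: ✓ (all of [9,10])
Positions where it holds: {0, 1, 5, 6, 7, 8, 9} → 7.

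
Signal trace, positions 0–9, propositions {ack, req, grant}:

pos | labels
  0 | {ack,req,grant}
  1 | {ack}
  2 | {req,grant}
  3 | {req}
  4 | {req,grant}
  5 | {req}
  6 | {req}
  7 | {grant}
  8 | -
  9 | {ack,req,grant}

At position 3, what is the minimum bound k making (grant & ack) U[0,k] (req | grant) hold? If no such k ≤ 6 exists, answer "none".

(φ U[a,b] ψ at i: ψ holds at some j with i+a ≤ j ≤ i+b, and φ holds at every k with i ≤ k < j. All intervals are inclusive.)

Need earliest j ≥ 3 with (req | grant), and (grant & ack) at every k in [3,j-1].
  j=3: rhs holds (empty prefix). k = 0.

0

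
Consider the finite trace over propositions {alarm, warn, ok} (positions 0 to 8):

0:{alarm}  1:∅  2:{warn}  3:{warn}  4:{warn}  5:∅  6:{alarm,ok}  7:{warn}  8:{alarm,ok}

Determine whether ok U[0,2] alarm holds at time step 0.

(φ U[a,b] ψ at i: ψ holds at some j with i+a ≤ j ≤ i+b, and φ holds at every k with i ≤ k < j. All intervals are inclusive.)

Need some j in [0,2] with alarm, and ok at every k in [0,j-1].
  j=0: alarm holds; no prefix to check → satisfied.

Holds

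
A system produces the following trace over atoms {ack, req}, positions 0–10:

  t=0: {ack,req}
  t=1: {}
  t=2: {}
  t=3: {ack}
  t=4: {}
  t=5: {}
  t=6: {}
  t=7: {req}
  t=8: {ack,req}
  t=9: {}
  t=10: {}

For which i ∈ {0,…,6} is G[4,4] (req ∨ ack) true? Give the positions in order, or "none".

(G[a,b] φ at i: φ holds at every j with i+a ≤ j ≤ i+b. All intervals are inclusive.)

3, 4

Evaluate at each i in [0,6]:
  i=0: ✗ (fails at j=4)
  i=1: ✗ (fails at j=5)
  i=2: ✗ (fails at j=6)
  i=3: ✓ (all of [7,7])
  i=4: ✓ (all of [8,8])
  i=5: ✗ (fails at j=9)
  i=6: ✗ (fails at j=10)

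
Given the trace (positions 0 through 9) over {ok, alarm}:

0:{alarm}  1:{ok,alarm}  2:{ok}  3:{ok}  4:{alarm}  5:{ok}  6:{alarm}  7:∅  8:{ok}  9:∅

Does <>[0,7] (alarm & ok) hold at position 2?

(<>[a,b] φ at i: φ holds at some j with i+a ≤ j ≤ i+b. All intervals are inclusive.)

No

Check (alarm & ok) at each j in [2,9]:
  j=2: false
  j=3: false
  j=4: false
  j=5: false
  j=6: false
  j=7: false
  j=8: false
  j=9: false
No position in the window satisfies it → formula fails.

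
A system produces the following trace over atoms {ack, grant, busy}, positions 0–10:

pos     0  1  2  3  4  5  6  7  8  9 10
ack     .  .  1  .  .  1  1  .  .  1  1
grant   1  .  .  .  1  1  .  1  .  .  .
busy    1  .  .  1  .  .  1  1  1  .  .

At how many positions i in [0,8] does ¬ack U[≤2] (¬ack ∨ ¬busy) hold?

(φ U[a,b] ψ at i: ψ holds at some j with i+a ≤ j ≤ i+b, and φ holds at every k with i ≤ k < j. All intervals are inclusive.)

8

Evaluate at each i in [0,8]:
  i=0: ✓ (rhs at j=0)
  i=1: ✓ (rhs at j=1)
  i=2: ✓ (rhs at j=2)
  i=3: ✓ (rhs at j=3)
  i=4: ✓ (rhs at j=4)
  i=5: ✓ (rhs at j=5)
  i=6: ✗ (lhs fails at k=6 before rhs at j=7)
  i=7: ✓ (rhs at j=7)
  i=8: ✓ (rhs at j=8)
Positions where it holds: {0, 1, 2, 3, 4, 5, 7, 8} → 8.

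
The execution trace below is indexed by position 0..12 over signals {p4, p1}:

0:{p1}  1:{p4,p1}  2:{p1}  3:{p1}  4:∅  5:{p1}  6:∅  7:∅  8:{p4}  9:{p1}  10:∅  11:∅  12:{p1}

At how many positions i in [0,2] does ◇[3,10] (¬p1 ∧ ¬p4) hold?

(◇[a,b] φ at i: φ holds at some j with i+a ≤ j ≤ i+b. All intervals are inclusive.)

3

Evaluate at each i in [0,2]:
  i=0: ✓ (witness j=4)
  i=1: ✓ (witness j=4)
  i=2: ✓ (witness j=6)
Positions where it holds: {0, 1, 2} → 3.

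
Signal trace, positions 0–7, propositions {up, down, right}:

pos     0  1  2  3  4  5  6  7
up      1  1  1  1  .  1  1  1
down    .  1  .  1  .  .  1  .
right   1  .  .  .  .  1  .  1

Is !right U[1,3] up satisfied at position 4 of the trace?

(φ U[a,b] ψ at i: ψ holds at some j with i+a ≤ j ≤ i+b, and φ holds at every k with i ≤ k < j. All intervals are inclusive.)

Need some j in [5,7] with up, and !right at every k in [4,j-1].
  j=5: up holds; !right holds at every k in [4,4] → satisfied.

True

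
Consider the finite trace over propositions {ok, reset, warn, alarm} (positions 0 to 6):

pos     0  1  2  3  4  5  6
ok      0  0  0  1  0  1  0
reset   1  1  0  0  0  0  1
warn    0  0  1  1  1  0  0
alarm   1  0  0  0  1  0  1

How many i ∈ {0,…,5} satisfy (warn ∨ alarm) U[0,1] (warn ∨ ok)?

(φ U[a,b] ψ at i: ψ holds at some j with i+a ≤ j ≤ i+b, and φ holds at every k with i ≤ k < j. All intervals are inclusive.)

4

Evaluate at each i in [0,5]:
  i=0: ✗ (no rhs in [0,1])
  i=1: ✗ (lhs fails at k=1 before rhs at j=2)
  i=2: ✓ (rhs at j=2)
  i=3: ✓ (rhs at j=3)
  i=4: ✓ (rhs at j=4)
  i=5: ✓ (rhs at j=5)
Positions where it holds: {2, 3, 4, 5} → 4.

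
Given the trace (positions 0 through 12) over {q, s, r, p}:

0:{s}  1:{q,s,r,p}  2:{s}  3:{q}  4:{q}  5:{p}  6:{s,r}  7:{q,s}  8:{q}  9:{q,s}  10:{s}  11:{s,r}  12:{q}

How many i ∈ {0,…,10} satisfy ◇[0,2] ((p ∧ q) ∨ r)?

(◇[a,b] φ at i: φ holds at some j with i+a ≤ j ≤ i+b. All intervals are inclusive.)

Evaluate at each i in [0,10]:
  i=0: ✓ (witness j=1)
  i=1: ✓ (witness j=1)
  i=2: ✗ (none in [2,4])
  i=3: ✗ (none in [3,5])
  i=4: ✓ (witness j=6)
  i=5: ✓ (witness j=6)
  i=6: ✓ (witness j=6)
  i=7: ✗ (none in [7,9])
  i=8: ✗ (none in [8,10])
  i=9: ✓ (witness j=11)
  i=10: ✓ (witness j=11)
Positions where it holds: {0, 1, 4, 5, 6, 9, 10} → 7.

7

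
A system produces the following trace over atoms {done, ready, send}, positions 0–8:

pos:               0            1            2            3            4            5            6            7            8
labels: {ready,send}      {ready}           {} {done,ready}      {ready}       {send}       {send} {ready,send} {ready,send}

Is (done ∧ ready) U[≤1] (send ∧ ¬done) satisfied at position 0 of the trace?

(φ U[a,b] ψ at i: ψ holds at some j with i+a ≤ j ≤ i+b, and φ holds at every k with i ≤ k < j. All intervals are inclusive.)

True

Need some j in [0,1] with (send ∧ ¬done), and (done ∧ ready) at every k in [0,j-1].
  j=0: (send ∧ ¬done) holds; no prefix to check → satisfied.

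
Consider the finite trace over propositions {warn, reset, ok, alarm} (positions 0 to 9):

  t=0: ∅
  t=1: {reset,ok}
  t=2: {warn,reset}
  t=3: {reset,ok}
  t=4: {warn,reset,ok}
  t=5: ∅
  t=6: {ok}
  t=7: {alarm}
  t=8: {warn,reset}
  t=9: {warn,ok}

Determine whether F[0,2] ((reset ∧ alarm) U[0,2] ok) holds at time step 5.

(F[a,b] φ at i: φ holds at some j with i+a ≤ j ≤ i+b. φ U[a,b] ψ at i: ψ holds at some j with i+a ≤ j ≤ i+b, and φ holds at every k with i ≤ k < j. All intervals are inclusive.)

Check ((reset ∧ alarm) U[0,2] ok) at each j in [5,7]:
  j=5: fails
  j=6: holds
  j=7: fails
Found at j=6 → formula holds.

True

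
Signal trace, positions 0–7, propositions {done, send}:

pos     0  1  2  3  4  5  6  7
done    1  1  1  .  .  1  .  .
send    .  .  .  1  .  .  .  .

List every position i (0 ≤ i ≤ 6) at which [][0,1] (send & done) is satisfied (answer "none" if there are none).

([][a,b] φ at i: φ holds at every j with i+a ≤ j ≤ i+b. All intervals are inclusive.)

none

Evaluate at each i in [0,6]:
  i=0: ✗ (fails at j=0)
  i=1: ✗ (fails at j=1)
  i=2: ✗ (fails at j=2)
  i=3: ✗ (fails at j=3)
  i=4: ✗ (fails at j=4)
  i=5: ✗ (fails at j=5)
  i=6: ✗ (fails at j=6)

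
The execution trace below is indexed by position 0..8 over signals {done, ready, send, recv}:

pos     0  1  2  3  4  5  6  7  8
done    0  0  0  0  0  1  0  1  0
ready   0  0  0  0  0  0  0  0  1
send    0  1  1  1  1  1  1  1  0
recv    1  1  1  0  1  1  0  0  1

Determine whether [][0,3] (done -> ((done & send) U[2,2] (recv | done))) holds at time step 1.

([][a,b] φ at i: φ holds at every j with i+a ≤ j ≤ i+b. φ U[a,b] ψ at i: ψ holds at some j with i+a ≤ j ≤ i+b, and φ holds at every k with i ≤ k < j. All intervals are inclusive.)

Check (done -> ((done & send) U[2,2] (recv | done))) at every j in [1,4]:
  j=1: antecedent false → ✓
  j=2: antecedent false → ✓
  j=3: antecedent false → ✓
  j=4: antecedent false → ✓
All positions satisfy it → formula holds.

Yes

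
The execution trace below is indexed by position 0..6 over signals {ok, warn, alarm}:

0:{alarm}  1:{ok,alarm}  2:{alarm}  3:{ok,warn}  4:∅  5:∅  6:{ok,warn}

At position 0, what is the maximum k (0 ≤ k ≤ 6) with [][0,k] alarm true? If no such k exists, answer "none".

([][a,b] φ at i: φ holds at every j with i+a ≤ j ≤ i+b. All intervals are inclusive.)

alarm must hold from j=0 onward; find where it first fails.
  j=0: holds
  j=1: holds
  j=2: holds
  j=3: fails
Holds on [0,2], so largest k = 2.

2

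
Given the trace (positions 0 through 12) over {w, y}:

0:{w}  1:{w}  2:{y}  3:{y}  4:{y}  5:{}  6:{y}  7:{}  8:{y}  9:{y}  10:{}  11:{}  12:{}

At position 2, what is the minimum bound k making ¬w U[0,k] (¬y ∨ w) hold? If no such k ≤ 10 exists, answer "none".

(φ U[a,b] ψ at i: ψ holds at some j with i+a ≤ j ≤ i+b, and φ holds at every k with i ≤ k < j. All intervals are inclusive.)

Need earliest j ≥ 2 with (¬y ∨ w), and ¬w at every k in [2,j-1].
  j=2: rhs fails.
  j=3: rhs fails.
  j=4: rhs fails.
  j=5: rhs holds; lhs holds on [2,4]. k = 3.

3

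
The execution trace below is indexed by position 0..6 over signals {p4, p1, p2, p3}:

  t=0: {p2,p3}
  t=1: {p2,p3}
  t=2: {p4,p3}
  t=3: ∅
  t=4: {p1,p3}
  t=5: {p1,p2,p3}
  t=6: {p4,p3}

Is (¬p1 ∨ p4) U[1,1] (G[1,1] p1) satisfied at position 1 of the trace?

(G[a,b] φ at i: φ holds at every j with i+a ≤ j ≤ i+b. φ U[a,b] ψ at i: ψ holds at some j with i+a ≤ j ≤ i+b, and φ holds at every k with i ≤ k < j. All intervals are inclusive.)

Need some j in [2,2] with G[1,1] p1, and (¬p1 ∨ p4) at every k in [1,j-1].
  j=2: G[1,1] p1 — fails at 3.
No j in the window works → until fails.

No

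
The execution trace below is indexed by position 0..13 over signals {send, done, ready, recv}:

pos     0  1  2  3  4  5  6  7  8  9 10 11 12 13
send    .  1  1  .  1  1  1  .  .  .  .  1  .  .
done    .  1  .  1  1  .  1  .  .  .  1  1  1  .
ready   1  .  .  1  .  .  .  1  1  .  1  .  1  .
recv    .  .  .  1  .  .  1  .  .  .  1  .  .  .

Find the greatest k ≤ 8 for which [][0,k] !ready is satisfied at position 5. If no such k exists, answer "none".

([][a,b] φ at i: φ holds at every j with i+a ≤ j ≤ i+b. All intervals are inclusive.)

1

!ready must hold from j=5 onward; find where it first fails.
  j=5: holds
  j=6: holds
  j=7: fails
Holds on [5,6], so largest k = 1.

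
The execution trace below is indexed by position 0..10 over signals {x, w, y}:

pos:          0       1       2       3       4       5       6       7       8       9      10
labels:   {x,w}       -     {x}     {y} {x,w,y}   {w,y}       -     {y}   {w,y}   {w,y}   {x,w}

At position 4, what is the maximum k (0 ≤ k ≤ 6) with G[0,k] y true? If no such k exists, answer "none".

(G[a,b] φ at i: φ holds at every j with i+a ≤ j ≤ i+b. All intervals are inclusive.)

y must hold from j=4 onward; find where it first fails.
  j=4: holds
  j=5: holds
  j=6: fails
Holds on [4,5], so largest k = 1.

1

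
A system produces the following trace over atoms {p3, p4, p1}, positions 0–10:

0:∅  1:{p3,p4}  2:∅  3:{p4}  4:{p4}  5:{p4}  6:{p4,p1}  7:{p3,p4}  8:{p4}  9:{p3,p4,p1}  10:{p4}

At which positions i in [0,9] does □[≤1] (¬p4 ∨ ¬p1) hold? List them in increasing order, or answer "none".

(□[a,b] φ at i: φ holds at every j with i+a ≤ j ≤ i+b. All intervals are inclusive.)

Evaluate at each i in [0,9]:
  i=0: ✓ (all of [0,1])
  i=1: ✓ (all of [1,2])
  i=2: ✓ (all of [2,3])
  i=3: ✓ (all of [3,4])
  i=4: ✓ (all of [4,5])
  i=5: ✗ (fails at j=6)
  i=6: ✗ (fails at j=6)
  i=7: ✓ (all of [7,8])
  i=8: ✗ (fails at j=9)
  i=9: ✗ (fails at j=9)

0, 1, 2, 3, 4, 7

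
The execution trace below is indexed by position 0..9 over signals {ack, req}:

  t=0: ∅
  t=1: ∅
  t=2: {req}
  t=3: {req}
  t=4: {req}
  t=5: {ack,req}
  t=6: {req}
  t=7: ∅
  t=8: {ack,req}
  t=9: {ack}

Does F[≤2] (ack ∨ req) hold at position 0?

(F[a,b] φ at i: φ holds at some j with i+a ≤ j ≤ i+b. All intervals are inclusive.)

True

Check (ack ∨ req) at each j in [0,2]:
  j=0: false
  j=1: false
  j=2: true
Found at j=2 → formula holds.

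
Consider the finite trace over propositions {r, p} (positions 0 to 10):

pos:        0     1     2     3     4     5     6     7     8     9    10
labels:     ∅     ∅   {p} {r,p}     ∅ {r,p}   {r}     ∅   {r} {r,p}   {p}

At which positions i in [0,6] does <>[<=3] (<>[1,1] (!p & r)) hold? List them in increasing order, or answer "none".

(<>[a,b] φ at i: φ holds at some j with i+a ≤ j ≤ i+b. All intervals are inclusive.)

Evaluate at each i in [0,6]:
  i=0: ✗ (none in [0,3])
  i=1: ✗ (none in [1,4])
  i=2: ✓ (witness j=5)
  i=3: ✓ (witness j=5)
  i=4: ✓ (witness j=5)
  i=5: ✓ (witness j=5)
  i=6: ✓ (witness j=7)

2, 3, 4, 5, 6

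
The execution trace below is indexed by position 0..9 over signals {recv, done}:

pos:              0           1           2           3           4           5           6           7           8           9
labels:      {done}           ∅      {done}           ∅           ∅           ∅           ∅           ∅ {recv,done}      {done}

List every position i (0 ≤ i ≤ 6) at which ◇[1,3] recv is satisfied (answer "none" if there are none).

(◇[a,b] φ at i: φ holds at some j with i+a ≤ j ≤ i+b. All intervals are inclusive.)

5, 6

Evaluate at each i in [0,6]:
  i=0: ✗ (none in [1,3])
  i=1: ✗ (none in [2,4])
  i=2: ✗ (none in [3,5])
  i=3: ✗ (none in [4,6])
  i=4: ✗ (none in [5,7])
  i=5: ✓ (witness j=8)
  i=6: ✓ (witness j=8)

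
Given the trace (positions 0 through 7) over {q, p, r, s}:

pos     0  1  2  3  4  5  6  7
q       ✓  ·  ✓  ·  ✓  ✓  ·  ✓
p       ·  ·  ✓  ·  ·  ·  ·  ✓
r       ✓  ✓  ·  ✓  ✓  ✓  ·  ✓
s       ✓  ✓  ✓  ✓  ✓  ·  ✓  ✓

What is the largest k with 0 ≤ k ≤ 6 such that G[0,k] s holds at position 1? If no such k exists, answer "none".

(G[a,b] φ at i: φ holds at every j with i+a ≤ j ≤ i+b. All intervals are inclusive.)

s must hold from j=1 onward; find where it first fails.
  j=1: holds
  j=2: holds
  j=3: holds
  j=4: holds
  j=5: fails
Holds on [1,4], so largest k = 3.

3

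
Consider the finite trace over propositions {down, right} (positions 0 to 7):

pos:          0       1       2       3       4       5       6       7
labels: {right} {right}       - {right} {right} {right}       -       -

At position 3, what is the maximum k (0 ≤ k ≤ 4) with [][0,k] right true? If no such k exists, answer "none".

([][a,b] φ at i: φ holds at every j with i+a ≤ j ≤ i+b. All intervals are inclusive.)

right must hold from j=3 onward; find where it first fails.
  j=3: holds
  j=4: holds
  j=5: holds
  j=6: fails
Holds on [3,5], so largest k = 2.

2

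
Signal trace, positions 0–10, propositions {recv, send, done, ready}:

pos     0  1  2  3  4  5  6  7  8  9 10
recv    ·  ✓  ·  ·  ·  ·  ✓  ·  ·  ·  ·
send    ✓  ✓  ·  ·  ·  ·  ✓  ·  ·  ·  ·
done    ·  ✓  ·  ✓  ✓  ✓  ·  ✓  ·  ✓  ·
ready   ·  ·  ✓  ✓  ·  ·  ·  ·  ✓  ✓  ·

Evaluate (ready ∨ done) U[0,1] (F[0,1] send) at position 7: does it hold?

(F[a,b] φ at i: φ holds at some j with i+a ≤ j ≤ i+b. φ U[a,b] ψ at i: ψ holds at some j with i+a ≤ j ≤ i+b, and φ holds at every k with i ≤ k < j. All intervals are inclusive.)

False

Need some j in [7,8] with F[0,1] send, and (ready ∨ done) at every k in [7,j-1].
  j=7: F[0,1] send — fails (none in [7,8]).
  j=8: F[0,1] send — fails (none in [8,9]).
No j in the window works → until fails.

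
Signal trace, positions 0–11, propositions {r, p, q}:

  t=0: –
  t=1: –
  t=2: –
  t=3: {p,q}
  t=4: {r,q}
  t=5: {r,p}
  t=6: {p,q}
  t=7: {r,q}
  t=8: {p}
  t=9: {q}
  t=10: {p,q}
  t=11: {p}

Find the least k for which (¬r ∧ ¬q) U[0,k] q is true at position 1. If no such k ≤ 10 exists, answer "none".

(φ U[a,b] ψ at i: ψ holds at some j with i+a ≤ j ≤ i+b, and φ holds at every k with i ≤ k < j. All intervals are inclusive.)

2

Need earliest j ≥ 1 with q, and (¬r ∧ ¬q) at every k in [1,j-1].
  j=1: rhs fails.
  j=2: rhs fails.
  j=3: rhs holds; lhs holds on [1,2]. k = 2.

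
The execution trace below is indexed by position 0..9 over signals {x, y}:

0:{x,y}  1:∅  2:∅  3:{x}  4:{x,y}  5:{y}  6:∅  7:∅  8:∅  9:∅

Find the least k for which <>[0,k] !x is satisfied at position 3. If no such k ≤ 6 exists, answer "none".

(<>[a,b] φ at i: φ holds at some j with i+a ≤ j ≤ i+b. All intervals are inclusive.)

Scan j = 3,4,… for !x:
  j=3: fails
  j=4: fails
  j=5: holds
First hit at j=5, so smallest k = 5-3 = 2.

2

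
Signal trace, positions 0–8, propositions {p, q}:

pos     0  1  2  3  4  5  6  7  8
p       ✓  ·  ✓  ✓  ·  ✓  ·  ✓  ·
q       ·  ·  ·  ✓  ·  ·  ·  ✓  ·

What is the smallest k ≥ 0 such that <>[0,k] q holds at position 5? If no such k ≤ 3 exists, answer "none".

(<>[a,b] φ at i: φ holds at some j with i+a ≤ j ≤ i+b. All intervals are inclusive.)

2

Scan j = 5,6,… for q:
  j=5: fails
  j=6: fails
  j=7: holds
First hit at j=7, so smallest k = 7-5 = 2.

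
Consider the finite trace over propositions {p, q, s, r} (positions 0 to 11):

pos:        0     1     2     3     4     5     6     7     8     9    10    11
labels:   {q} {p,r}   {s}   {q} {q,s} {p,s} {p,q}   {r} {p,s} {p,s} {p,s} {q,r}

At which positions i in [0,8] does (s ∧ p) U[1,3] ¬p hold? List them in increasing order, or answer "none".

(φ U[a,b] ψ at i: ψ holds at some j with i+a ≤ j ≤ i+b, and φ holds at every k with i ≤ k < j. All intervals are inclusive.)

8

Evaluate at each i in [0,8]:
  i=0: ✗ (lhs fails at k=0 before rhs at j=2)
  i=1: ✗ (lhs fails at k=1 before rhs at j=2)
  i=2: ✗ (lhs fails at k=2 before rhs at j=3)
  i=3: ✗ (lhs fails at k=3 before rhs at j=4)
  i=4: ✗ (lhs fails at k=4 before rhs at j=7)
  i=5: ✗ (lhs fails at k=6 before rhs at j=7)
  i=6: ✗ (lhs fails at k=6 before rhs at j=7)
  i=7: ✗ (no rhs in [8,10])
  i=8: ✓ (rhs at j=11; lhs holds on [8,10])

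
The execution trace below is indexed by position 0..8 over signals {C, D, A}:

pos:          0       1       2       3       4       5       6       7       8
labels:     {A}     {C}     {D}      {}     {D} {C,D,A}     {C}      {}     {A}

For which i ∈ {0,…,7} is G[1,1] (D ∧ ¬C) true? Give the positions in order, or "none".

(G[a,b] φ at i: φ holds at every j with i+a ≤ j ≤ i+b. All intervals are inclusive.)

1, 3

Evaluate at each i in [0,7]:
  i=0: ✗ (fails at j=1)
  i=1: ✓ (all of [2,2])
  i=2: ✗ (fails at j=3)
  i=3: ✓ (all of [4,4])
  i=4: ✗ (fails at j=5)
  i=5: ✗ (fails at j=6)
  i=6: ✗ (fails at j=7)
  i=7: ✗ (fails at j=8)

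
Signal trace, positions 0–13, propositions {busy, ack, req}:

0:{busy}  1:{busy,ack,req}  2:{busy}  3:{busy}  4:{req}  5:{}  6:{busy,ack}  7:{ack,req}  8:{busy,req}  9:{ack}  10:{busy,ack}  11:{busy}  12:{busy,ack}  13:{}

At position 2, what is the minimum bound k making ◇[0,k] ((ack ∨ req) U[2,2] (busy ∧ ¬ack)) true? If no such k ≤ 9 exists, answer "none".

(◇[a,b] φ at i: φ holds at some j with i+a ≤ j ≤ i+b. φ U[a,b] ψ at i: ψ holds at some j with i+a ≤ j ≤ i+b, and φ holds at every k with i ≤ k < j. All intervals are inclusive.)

4

Scan j = 2,3,… for ((ack ∨ req) U[2,2] (busy ∧ ¬ack)):
  j=2: fails
  j=3: fails
  j=4: fails
  j=5: fails
  j=6: holds
First hit at j=6, so smallest k = 6-2 = 4.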